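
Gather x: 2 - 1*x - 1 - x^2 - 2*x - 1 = -x^2 - 3*x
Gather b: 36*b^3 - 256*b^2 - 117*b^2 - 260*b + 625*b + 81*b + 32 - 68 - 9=36*b^3 - 373*b^2 + 446*b - 45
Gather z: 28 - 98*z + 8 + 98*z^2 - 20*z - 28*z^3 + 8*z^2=-28*z^3 + 106*z^2 - 118*z + 36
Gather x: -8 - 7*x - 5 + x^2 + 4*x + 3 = x^2 - 3*x - 10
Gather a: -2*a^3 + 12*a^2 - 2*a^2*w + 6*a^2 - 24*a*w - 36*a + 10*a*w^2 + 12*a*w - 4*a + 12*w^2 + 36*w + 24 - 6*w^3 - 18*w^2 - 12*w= -2*a^3 + a^2*(18 - 2*w) + a*(10*w^2 - 12*w - 40) - 6*w^3 - 6*w^2 + 24*w + 24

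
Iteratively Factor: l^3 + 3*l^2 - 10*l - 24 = (l + 2)*(l^2 + l - 12) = (l + 2)*(l + 4)*(l - 3)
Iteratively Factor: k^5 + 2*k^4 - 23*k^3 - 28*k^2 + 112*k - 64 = (k - 1)*(k^4 + 3*k^3 - 20*k^2 - 48*k + 64) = (k - 1)*(k + 4)*(k^3 - k^2 - 16*k + 16) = (k - 1)*(k + 4)^2*(k^2 - 5*k + 4) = (k - 4)*(k - 1)*(k + 4)^2*(k - 1)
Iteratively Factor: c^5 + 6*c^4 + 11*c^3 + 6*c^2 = (c + 1)*(c^4 + 5*c^3 + 6*c^2) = c*(c + 1)*(c^3 + 5*c^2 + 6*c) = c*(c + 1)*(c + 2)*(c^2 + 3*c) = c*(c + 1)*(c + 2)*(c + 3)*(c)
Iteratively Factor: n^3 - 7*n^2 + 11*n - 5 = (n - 1)*(n^2 - 6*n + 5) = (n - 5)*(n - 1)*(n - 1)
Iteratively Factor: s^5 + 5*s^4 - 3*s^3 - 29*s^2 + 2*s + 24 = (s + 1)*(s^4 + 4*s^3 - 7*s^2 - 22*s + 24) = (s + 1)*(s + 4)*(s^3 - 7*s + 6) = (s - 2)*(s + 1)*(s + 4)*(s^2 + 2*s - 3) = (s - 2)*(s - 1)*(s + 1)*(s + 4)*(s + 3)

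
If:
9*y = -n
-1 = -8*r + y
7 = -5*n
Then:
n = -7/5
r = 13/90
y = 7/45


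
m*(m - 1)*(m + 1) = m^3 - m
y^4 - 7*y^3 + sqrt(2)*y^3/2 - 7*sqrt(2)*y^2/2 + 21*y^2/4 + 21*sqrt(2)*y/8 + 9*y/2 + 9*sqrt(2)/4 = (y - 6)*(y - 3/2)*(y + 1/2)*(y + sqrt(2)/2)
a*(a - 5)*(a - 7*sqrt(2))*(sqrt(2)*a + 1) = sqrt(2)*a^4 - 13*a^3 - 5*sqrt(2)*a^3 - 7*sqrt(2)*a^2 + 65*a^2 + 35*sqrt(2)*a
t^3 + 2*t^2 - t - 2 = (t - 1)*(t + 1)*(t + 2)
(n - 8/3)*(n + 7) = n^2 + 13*n/3 - 56/3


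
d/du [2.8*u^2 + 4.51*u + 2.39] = 5.6*u + 4.51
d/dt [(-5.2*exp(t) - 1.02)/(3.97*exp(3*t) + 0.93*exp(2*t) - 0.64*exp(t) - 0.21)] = (41.288*exp(3*t) + 16.9842*exp(2*t) + 1.8972*exp(t) + 0.4392)*exp(t)/(15.7609*exp(6*t) + 7.3842*exp(5*t) - 4.2167*exp(4*t) - 2.8578*exp(3*t) + 0.019*exp(2*t) + 0.2688*exp(t) + 0.0441)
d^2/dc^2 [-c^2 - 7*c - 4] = -2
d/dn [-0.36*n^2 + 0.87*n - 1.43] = 0.87 - 0.72*n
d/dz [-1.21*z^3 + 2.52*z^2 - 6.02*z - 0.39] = -3.63*z^2 + 5.04*z - 6.02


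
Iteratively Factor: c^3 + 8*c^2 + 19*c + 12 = (c + 3)*(c^2 + 5*c + 4) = (c + 3)*(c + 4)*(c + 1)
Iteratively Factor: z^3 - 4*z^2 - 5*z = (z + 1)*(z^2 - 5*z) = (z - 5)*(z + 1)*(z)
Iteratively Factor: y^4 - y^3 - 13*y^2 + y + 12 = (y - 1)*(y^3 - 13*y - 12) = (y - 1)*(y + 3)*(y^2 - 3*y - 4) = (y - 1)*(y + 1)*(y + 3)*(y - 4)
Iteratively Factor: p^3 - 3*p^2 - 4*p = (p - 4)*(p^2 + p) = p*(p - 4)*(p + 1)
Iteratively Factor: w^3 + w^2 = (w)*(w^2 + w) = w^2*(w + 1)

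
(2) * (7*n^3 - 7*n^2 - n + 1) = 14*n^3 - 14*n^2 - 2*n + 2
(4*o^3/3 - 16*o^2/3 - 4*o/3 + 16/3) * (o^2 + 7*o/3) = 4*o^5/3 - 20*o^4/9 - 124*o^3/9 + 20*o^2/9 + 112*o/9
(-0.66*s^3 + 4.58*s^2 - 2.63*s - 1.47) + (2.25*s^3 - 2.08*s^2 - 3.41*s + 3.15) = 1.59*s^3 + 2.5*s^2 - 6.04*s + 1.68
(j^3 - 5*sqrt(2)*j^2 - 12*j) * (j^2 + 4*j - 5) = j^5 - 5*sqrt(2)*j^4 + 4*j^4 - 20*sqrt(2)*j^3 - 17*j^3 - 48*j^2 + 25*sqrt(2)*j^2 + 60*j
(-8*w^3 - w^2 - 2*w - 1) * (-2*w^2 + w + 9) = 16*w^5 - 6*w^4 - 69*w^3 - 9*w^2 - 19*w - 9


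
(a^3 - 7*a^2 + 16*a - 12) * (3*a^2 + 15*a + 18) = 3*a^5 - 6*a^4 - 39*a^3 + 78*a^2 + 108*a - 216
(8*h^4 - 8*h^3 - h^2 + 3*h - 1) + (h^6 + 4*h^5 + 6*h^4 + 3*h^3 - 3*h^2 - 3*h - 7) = h^6 + 4*h^5 + 14*h^4 - 5*h^3 - 4*h^2 - 8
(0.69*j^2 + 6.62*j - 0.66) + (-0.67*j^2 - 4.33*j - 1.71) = 0.0199999999999999*j^2 + 2.29*j - 2.37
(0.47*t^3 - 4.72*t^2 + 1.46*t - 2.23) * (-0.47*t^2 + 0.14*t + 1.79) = -0.2209*t^5 + 2.2842*t^4 - 0.5057*t^3 - 7.1963*t^2 + 2.3012*t - 3.9917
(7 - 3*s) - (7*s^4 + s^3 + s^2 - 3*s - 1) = -7*s^4 - s^3 - s^2 + 8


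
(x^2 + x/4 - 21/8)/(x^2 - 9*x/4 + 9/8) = (4*x + 7)/(4*x - 3)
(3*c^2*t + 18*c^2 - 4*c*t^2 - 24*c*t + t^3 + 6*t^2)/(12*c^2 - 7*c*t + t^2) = (-c*t - 6*c + t^2 + 6*t)/(-4*c + t)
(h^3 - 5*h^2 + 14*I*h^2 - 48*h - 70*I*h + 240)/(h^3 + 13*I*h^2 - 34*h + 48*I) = (h - 5)/(h - I)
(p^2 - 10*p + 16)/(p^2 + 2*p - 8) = (p - 8)/(p + 4)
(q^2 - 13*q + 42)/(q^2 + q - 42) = (q - 7)/(q + 7)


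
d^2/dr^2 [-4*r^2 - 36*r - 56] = -8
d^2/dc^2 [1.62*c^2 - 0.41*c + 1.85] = 3.24000000000000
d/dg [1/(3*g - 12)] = -1/(3*(g - 4)^2)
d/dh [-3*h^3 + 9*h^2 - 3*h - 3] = -9*h^2 + 18*h - 3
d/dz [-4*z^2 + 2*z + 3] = 2 - 8*z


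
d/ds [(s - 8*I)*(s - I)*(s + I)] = 3*s^2 - 16*I*s + 1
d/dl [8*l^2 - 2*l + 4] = 16*l - 2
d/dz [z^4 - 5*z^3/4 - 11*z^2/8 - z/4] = 4*z^3 - 15*z^2/4 - 11*z/4 - 1/4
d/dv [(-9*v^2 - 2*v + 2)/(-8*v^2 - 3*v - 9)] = (11*v^2 + 194*v + 24)/(64*v^4 + 48*v^3 + 153*v^2 + 54*v + 81)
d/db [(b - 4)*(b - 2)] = 2*b - 6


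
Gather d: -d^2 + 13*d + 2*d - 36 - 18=-d^2 + 15*d - 54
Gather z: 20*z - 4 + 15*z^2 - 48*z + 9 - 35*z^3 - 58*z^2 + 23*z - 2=-35*z^3 - 43*z^2 - 5*z + 3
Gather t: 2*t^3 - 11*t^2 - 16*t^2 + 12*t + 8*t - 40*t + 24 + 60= 2*t^3 - 27*t^2 - 20*t + 84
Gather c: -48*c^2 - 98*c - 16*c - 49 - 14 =-48*c^2 - 114*c - 63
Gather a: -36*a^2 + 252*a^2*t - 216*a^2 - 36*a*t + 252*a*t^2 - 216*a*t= a^2*(252*t - 252) + a*(252*t^2 - 252*t)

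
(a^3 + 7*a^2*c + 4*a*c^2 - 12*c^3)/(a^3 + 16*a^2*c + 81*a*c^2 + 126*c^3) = (a^2 + a*c - 2*c^2)/(a^2 + 10*a*c + 21*c^2)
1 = 1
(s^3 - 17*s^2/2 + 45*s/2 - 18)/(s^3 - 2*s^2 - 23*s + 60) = (s - 3/2)/(s + 5)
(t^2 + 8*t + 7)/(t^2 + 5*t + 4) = (t + 7)/(t + 4)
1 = 1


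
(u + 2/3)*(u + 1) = u^2 + 5*u/3 + 2/3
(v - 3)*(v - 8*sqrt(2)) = v^2 - 8*sqrt(2)*v - 3*v + 24*sqrt(2)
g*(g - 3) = g^2 - 3*g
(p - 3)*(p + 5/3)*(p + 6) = p^3 + 14*p^2/3 - 13*p - 30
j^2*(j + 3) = j^3 + 3*j^2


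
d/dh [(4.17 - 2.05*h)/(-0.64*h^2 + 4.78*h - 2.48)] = (-1.312*h^2 + 5.3376*h - 14.8486)/(0.4096*h^4 - 6.1184*h^3 + 26.0228*h^2 - 23.7088*h + 6.1504)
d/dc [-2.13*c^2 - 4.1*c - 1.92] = -4.26*c - 4.1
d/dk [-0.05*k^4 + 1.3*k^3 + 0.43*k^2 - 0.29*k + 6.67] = -0.2*k^3 + 3.9*k^2 + 0.86*k - 0.29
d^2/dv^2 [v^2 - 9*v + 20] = 2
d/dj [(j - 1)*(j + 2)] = 2*j + 1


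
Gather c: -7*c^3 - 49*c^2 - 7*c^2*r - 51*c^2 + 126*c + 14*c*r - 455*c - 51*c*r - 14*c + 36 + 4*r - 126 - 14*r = -7*c^3 + c^2*(-7*r - 100) + c*(-37*r - 343) - 10*r - 90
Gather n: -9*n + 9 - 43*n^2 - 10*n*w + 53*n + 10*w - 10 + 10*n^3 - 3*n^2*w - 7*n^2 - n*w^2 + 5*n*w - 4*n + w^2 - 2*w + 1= 10*n^3 + n^2*(-3*w - 50) + n*(-w^2 - 5*w + 40) + w^2 + 8*w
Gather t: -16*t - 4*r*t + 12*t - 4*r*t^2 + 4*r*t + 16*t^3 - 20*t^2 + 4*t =16*t^3 + t^2*(-4*r - 20)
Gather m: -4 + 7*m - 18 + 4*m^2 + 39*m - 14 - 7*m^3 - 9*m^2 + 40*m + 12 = -7*m^3 - 5*m^2 + 86*m - 24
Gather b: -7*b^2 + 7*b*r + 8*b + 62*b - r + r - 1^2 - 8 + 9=-7*b^2 + b*(7*r + 70)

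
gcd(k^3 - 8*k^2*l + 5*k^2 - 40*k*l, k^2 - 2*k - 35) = k + 5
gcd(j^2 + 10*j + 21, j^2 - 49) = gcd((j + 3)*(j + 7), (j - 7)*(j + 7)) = j + 7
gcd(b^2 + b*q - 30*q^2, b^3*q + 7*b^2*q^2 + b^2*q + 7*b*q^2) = 1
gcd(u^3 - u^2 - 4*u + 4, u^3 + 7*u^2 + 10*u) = u + 2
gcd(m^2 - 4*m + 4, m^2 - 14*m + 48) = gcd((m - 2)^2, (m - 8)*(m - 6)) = 1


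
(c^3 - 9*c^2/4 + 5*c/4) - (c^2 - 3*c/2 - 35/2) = c^3 - 13*c^2/4 + 11*c/4 + 35/2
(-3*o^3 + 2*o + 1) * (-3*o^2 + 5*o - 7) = 9*o^5 - 15*o^4 + 15*o^3 + 7*o^2 - 9*o - 7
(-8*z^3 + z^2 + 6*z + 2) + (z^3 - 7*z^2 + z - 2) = -7*z^3 - 6*z^2 + 7*z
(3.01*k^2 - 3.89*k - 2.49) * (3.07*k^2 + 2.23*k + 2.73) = 9.2407*k^4 - 5.23*k^3 - 8.1017*k^2 - 16.1724*k - 6.7977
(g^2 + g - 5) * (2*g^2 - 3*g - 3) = 2*g^4 - g^3 - 16*g^2 + 12*g + 15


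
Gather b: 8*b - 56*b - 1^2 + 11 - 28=-48*b - 18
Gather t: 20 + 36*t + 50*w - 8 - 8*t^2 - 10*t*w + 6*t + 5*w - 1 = -8*t^2 + t*(42 - 10*w) + 55*w + 11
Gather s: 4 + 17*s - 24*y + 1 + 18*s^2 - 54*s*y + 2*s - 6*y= 18*s^2 + s*(19 - 54*y) - 30*y + 5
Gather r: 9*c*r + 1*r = r*(9*c + 1)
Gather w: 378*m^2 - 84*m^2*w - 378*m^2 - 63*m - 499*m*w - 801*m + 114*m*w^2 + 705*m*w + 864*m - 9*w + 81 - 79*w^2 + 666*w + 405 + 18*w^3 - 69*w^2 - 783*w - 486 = 18*w^3 + w^2*(114*m - 148) + w*(-84*m^2 + 206*m - 126)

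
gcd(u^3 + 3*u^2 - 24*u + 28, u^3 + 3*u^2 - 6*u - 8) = u - 2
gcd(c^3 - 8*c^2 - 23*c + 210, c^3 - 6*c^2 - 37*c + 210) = c - 7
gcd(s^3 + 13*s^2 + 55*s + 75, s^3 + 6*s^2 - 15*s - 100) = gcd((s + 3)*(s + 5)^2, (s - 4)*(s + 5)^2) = s^2 + 10*s + 25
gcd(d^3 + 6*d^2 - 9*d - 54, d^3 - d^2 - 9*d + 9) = d^2 - 9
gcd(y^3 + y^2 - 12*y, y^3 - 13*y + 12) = y^2 + y - 12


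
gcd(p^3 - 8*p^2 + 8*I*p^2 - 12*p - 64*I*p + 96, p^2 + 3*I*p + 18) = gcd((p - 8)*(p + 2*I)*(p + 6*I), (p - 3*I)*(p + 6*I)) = p + 6*I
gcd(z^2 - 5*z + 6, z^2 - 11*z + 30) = 1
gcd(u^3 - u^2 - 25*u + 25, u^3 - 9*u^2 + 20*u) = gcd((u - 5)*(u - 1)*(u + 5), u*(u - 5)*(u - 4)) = u - 5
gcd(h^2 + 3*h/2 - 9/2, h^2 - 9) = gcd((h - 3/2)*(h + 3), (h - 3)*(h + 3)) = h + 3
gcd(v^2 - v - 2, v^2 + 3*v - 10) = v - 2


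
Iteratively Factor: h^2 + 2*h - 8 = (h + 4)*(h - 2)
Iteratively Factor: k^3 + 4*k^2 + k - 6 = (k - 1)*(k^2 + 5*k + 6) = (k - 1)*(k + 3)*(k + 2)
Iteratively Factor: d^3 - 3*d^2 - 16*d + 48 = (d + 4)*(d^2 - 7*d + 12) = (d - 3)*(d + 4)*(d - 4)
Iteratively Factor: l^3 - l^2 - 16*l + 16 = (l - 4)*(l^2 + 3*l - 4) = (l - 4)*(l - 1)*(l + 4)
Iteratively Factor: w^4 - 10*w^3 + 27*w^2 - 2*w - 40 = (w - 5)*(w^3 - 5*w^2 + 2*w + 8) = (w - 5)*(w + 1)*(w^2 - 6*w + 8) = (w - 5)*(w - 4)*(w + 1)*(w - 2)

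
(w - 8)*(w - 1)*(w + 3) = w^3 - 6*w^2 - 19*w + 24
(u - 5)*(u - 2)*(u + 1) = u^3 - 6*u^2 + 3*u + 10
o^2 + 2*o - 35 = (o - 5)*(o + 7)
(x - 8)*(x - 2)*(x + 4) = x^3 - 6*x^2 - 24*x + 64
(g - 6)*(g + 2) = g^2 - 4*g - 12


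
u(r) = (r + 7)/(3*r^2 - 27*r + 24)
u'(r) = (27 - 6*r)*(r + 7)/(3*r^2 - 27*r + 24)^2 + 1/(3*r^2 - 27*r + 24)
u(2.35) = -0.41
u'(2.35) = 0.19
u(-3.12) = 0.03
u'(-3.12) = 0.02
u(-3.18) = 0.03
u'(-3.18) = 0.02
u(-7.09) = -0.00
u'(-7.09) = 0.00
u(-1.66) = 0.07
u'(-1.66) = 0.05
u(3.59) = -0.31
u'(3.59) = 0.02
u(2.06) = -0.48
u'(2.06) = 0.32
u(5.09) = -0.34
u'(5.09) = -0.06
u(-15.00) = -0.00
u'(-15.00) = 0.00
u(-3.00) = 0.03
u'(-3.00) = 0.02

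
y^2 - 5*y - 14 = (y - 7)*(y + 2)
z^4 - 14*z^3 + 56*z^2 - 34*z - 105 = (z - 7)*(z - 5)*(z - 3)*(z + 1)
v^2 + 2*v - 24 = (v - 4)*(v + 6)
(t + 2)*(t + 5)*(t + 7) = t^3 + 14*t^2 + 59*t + 70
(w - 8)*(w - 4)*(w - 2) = w^3 - 14*w^2 + 56*w - 64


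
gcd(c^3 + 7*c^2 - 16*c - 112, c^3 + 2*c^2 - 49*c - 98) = c + 7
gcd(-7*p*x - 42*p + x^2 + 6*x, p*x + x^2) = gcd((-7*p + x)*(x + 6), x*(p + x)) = 1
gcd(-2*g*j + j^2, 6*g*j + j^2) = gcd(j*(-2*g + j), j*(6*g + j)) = j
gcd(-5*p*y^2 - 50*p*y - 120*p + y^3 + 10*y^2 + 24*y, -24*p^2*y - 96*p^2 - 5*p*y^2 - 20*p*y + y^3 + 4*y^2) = y + 4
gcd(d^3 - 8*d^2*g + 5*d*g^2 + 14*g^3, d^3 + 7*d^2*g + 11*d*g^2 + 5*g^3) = d + g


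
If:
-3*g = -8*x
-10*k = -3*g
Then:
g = 8*x/3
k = 4*x/5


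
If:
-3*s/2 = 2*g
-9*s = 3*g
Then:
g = 0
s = 0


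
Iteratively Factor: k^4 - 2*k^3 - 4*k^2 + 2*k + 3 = (k + 1)*(k^3 - 3*k^2 - k + 3) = (k - 3)*(k + 1)*(k^2 - 1) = (k - 3)*(k + 1)^2*(k - 1)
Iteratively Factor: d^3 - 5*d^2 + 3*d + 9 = (d - 3)*(d^2 - 2*d - 3) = (d - 3)*(d + 1)*(d - 3)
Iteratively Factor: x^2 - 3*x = (x - 3)*(x)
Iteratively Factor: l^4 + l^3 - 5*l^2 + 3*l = (l - 1)*(l^3 + 2*l^2 - 3*l) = l*(l - 1)*(l^2 + 2*l - 3) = l*(l - 1)*(l + 3)*(l - 1)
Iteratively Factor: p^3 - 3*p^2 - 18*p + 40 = (p + 4)*(p^2 - 7*p + 10) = (p - 5)*(p + 4)*(p - 2)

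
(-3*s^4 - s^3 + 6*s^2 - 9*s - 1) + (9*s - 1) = -3*s^4 - s^3 + 6*s^2 - 2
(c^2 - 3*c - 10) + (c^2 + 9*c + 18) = 2*c^2 + 6*c + 8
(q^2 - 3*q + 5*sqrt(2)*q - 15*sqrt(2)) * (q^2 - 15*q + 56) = q^4 - 18*q^3 + 5*sqrt(2)*q^3 - 90*sqrt(2)*q^2 + 101*q^2 - 168*q + 505*sqrt(2)*q - 840*sqrt(2)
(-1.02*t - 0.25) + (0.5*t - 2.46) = -0.52*t - 2.71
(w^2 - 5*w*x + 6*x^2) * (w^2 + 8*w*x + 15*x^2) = w^4 + 3*w^3*x - 19*w^2*x^2 - 27*w*x^3 + 90*x^4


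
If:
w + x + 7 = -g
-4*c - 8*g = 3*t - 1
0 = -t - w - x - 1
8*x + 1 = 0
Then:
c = 11*w/4 + 469/32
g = -w - 55/8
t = -w - 7/8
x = -1/8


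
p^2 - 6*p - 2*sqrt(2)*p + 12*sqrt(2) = (p - 6)*(p - 2*sqrt(2))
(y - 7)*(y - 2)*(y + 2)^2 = y^4 - 5*y^3 - 18*y^2 + 20*y + 56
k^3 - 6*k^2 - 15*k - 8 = (k - 8)*(k + 1)^2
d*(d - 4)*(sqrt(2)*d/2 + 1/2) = sqrt(2)*d^3/2 - 2*sqrt(2)*d^2 + d^2/2 - 2*d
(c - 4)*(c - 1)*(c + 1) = c^3 - 4*c^2 - c + 4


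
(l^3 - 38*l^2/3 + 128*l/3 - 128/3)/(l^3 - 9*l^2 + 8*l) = (3*l^2 - 14*l + 16)/(3*l*(l - 1))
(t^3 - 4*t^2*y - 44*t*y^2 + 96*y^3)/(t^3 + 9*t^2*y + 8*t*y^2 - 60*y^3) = (t - 8*y)/(t + 5*y)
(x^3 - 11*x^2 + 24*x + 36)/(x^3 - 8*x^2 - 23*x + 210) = (x^2 - 5*x - 6)/(x^2 - 2*x - 35)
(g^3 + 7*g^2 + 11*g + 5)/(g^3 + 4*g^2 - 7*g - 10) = (g + 1)/(g - 2)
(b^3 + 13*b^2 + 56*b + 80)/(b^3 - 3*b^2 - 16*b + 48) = (b^2 + 9*b + 20)/(b^2 - 7*b + 12)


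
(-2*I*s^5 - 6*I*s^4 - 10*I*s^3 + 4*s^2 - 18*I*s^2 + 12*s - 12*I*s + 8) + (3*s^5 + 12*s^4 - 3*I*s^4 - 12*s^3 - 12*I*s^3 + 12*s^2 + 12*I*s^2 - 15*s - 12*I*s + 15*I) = 3*s^5 - 2*I*s^5 + 12*s^4 - 9*I*s^4 - 12*s^3 - 22*I*s^3 + 16*s^2 - 6*I*s^2 - 3*s - 24*I*s + 8 + 15*I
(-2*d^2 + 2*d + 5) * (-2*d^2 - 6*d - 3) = 4*d^4 + 8*d^3 - 16*d^2 - 36*d - 15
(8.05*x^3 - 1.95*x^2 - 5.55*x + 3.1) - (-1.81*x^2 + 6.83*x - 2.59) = 8.05*x^3 - 0.14*x^2 - 12.38*x + 5.69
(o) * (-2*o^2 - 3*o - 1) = -2*o^3 - 3*o^2 - o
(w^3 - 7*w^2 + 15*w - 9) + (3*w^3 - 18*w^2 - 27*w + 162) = 4*w^3 - 25*w^2 - 12*w + 153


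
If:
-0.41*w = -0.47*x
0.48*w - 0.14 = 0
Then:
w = 0.29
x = 0.25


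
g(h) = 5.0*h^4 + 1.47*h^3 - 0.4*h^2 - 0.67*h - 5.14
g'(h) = 20.0*h^3 + 4.41*h^2 - 0.8*h - 0.67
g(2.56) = 229.93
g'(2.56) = 361.73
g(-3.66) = 817.09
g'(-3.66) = -919.23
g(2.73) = 297.69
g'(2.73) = 436.94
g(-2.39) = 137.25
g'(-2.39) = -246.61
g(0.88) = -2.04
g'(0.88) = 15.67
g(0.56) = -4.89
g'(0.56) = 3.78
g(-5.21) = 3463.62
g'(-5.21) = -2705.21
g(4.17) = 1603.57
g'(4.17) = 1522.91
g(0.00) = -5.14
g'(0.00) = -0.67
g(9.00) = 33833.06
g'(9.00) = 14929.34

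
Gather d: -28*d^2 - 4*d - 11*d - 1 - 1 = -28*d^2 - 15*d - 2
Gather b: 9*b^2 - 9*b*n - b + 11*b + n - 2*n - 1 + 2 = 9*b^2 + b*(10 - 9*n) - n + 1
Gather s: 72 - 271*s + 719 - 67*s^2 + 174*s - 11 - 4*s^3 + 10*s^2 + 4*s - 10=-4*s^3 - 57*s^2 - 93*s + 770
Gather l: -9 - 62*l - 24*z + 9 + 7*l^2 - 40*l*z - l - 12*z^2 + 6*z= 7*l^2 + l*(-40*z - 63) - 12*z^2 - 18*z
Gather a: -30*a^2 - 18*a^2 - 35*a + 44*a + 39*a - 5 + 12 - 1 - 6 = -48*a^2 + 48*a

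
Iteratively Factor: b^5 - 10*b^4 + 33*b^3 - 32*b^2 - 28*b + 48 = (b - 3)*(b^4 - 7*b^3 + 12*b^2 + 4*b - 16) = (b - 3)*(b - 2)*(b^3 - 5*b^2 + 2*b + 8) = (b - 3)*(b - 2)*(b + 1)*(b^2 - 6*b + 8) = (b - 3)*(b - 2)^2*(b + 1)*(b - 4)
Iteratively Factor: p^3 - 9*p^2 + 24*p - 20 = (p - 2)*(p^2 - 7*p + 10) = (p - 5)*(p - 2)*(p - 2)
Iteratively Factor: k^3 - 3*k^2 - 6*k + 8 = (k + 2)*(k^2 - 5*k + 4) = (k - 1)*(k + 2)*(k - 4)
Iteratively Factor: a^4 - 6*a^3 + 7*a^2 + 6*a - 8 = (a - 2)*(a^3 - 4*a^2 - a + 4) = (a - 2)*(a + 1)*(a^2 - 5*a + 4) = (a - 4)*(a - 2)*(a + 1)*(a - 1)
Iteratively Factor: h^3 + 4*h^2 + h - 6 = (h + 2)*(h^2 + 2*h - 3) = (h + 2)*(h + 3)*(h - 1)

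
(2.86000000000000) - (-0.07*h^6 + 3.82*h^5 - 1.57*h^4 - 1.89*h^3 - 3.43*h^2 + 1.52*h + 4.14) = 0.07*h^6 - 3.82*h^5 + 1.57*h^4 + 1.89*h^3 + 3.43*h^2 - 1.52*h - 1.28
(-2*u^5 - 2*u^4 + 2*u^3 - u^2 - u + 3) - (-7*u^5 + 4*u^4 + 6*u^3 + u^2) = 5*u^5 - 6*u^4 - 4*u^3 - 2*u^2 - u + 3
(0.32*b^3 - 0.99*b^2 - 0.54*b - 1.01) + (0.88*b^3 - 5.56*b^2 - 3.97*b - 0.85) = 1.2*b^3 - 6.55*b^2 - 4.51*b - 1.86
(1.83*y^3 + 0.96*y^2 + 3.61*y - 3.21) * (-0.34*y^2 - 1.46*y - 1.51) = -0.6222*y^5 - 2.9982*y^4 - 5.3923*y^3 - 5.6288*y^2 - 0.764500000000001*y + 4.8471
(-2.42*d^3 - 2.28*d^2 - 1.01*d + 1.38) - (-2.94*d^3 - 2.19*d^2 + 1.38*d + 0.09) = 0.52*d^3 - 0.0899999999999999*d^2 - 2.39*d + 1.29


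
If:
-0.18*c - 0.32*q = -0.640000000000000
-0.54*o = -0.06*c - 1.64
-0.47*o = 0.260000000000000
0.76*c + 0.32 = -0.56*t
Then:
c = -32.31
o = -0.55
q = 20.18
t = 43.28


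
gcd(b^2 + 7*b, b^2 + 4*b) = b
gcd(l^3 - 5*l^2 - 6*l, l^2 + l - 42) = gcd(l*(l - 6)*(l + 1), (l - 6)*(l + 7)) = l - 6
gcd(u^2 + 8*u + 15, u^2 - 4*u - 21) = u + 3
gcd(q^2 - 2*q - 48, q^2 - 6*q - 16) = q - 8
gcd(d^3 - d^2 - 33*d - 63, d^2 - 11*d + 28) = d - 7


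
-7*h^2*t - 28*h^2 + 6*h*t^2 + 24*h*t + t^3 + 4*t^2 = (-h + t)*(7*h + t)*(t + 4)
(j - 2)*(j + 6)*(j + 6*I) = j^3 + 4*j^2 + 6*I*j^2 - 12*j + 24*I*j - 72*I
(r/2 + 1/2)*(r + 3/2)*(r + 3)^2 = r^4/2 + 17*r^3/4 + 51*r^2/4 + 63*r/4 + 27/4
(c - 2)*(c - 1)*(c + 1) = c^3 - 2*c^2 - c + 2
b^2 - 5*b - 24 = (b - 8)*(b + 3)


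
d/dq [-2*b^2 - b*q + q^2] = -b + 2*q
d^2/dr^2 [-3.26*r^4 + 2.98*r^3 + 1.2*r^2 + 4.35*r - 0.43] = -39.12*r^2 + 17.88*r + 2.4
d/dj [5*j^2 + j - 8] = 10*j + 1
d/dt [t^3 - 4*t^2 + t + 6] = 3*t^2 - 8*t + 1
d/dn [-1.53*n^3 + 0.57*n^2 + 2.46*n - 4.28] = -4.59*n^2 + 1.14*n + 2.46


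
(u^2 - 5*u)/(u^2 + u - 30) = u/(u + 6)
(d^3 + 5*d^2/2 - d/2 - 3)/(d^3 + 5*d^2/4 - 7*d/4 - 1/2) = 2*(2*d + 3)/(4*d + 1)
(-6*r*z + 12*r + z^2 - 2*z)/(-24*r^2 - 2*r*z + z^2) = (z - 2)/(4*r + z)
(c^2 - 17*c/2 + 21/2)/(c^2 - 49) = (c - 3/2)/(c + 7)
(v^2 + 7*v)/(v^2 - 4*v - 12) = v*(v + 7)/(v^2 - 4*v - 12)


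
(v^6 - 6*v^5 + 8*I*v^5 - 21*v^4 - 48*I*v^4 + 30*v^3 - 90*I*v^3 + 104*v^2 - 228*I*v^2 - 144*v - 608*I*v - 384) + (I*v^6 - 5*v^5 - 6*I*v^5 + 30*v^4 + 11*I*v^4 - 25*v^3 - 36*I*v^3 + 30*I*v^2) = v^6 + I*v^6 - 11*v^5 + 2*I*v^5 + 9*v^4 - 37*I*v^4 + 5*v^3 - 126*I*v^3 + 104*v^2 - 198*I*v^2 - 144*v - 608*I*v - 384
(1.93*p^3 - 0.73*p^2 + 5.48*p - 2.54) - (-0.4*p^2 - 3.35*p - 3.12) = 1.93*p^3 - 0.33*p^2 + 8.83*p + 0.58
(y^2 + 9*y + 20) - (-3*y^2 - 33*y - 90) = 4*y^2 + 42*y + 110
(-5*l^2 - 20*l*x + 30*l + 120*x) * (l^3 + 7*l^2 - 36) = -5*l^5 - 20*l^4*x - 5*l^4 - 20*l^3*x + 210*l^3 + 840*l^2*x + 180*l^2 + 720*l*x - 1080*l - 4320*x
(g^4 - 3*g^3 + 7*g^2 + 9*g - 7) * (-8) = -8*g^4 + 24*g^3 - 56*g^2 - 72*g + 56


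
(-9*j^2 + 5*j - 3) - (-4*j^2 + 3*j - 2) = -5*j^2 + 2*j - 1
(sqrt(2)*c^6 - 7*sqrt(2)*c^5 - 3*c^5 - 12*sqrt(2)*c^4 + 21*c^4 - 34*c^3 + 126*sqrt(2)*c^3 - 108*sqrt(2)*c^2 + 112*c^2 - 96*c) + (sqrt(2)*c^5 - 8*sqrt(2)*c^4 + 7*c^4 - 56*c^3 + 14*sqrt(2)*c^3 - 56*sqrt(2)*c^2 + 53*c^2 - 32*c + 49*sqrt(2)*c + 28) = sqrt(2)*c^6 - 6*sqrt(2)*c^5 - 3*c^5 - 20*sqrt(2)*c^4 + 28*c^4 - 90*c^3 + 140*sqrt(2)*c^3 - 164*sqrt(2)*c^2 + 165*c^2 - 128*c + 49*sqrt(2)*c + 28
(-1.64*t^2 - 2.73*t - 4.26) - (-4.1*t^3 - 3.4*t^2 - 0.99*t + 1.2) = 4.1*t^3 + 1.76*t^2 - 1.74*t - 5.46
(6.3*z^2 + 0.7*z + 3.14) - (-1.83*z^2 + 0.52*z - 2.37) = 8.13*z^2 + 0.18*z + 5.51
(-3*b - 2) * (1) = -3*b - 2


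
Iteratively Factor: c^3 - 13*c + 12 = (c - 3)*(c^2 + 3*c - 4) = (c - 3)*(c + 4)*(c - 1)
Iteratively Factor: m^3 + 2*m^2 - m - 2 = (m - 1)*(m^2 + 3*m + 2) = (m - 1)*(m + 2)*(m + 1)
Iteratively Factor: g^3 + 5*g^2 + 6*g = (g)*(g^2 + 5*g + 6) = g*(g + 3)*(g + 2)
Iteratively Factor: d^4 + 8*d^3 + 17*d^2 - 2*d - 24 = (d + 2)*(d^3 + 6*d^2 + 5*d - 12) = (d - 1)*(d + 2)*(d^2 + 7*d + 12) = (d - 1)*(d + 2)*(d + 3)*(d + 4)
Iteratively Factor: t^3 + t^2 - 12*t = (t)*(t^2 + t - 12) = t*(t + 4)*(t - 3)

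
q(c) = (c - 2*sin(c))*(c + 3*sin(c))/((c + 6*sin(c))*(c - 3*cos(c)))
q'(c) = (1 - 2*cos(c))*(c + 3*sin(c))/((c + 6*sin(c))*(c - 3*cos(c))) + (c - 2*sin(c))*(c + 3*sin(c))*(-3*sin(c) - 1)/((c + 6*sin(c))*(c - 3*cos(c))^2) + (c - 2*sin(c))*(c + 3*sin(c))*(-6*cos(c) - 1)/((c + 6*sin(c))^2*(c - 3*cos(c))) + (c - 2*sin(c))*(3*cos(c) + 1)/((c + 6*sin(c))*(c - 3*cos(c))) = (-(c - 2*sin(c))*(c + 3*sin(c))*(c + 6*sin(c))*(3*sin(c) + 1) - (c - 2*sin(c))*(c + 3*sin(c))*(c - 3*cos(c))*(6*cos(c) + 1) + (c + 6*sin(c))*(c - 3*cos(c))*(c*cos(c) + 2*c + sin(c) - 6*sin(2*c)))/((c + 6*sin(c))^2*(c - 3*cos(c))^2)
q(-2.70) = -114.26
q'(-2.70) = -2418.02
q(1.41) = -0.36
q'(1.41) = 1.95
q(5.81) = 3.09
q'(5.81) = -3.82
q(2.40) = 0.16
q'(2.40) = 0.31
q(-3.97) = -10.93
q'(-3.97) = -93.81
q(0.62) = 0.17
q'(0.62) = 0.46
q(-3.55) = 11.02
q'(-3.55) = -11.24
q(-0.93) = -0.14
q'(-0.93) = 0.12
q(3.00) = 0.41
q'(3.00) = 0.63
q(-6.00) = 0.88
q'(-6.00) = 1.02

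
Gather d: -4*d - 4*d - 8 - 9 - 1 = -8*d - 18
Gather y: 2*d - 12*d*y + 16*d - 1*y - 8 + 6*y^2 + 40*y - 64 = 18*d + 6*y^2 + y*(39 - 12*d) - 72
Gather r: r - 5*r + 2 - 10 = -4*r - 8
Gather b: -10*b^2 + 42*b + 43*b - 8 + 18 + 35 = -10*b^2 + 85*b + 45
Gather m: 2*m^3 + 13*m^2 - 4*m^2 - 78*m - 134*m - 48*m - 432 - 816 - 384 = 2*m^3 + 9*m^2 - 260*m - 1632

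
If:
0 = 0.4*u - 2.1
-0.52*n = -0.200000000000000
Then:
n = 0.38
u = 5.25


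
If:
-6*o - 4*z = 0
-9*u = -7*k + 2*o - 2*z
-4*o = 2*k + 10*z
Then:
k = -11*z/3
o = -2*z/3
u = -67*z/27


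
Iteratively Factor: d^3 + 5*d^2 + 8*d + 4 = (d + 1)*(d^2 + 4*d + 4) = (d + 1)*(d + 2)*(d + 2)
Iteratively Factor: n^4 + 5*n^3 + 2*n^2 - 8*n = (n)*(n^3 + 5*n^2 + 2*n - 8) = n*(n + 4)*(n^2 + n - 2) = n*(n - 1)*(n + 4)*(n + 2)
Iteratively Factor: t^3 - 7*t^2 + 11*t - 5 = (t - 5)*(t^2 - 2*t + 1) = (t - 5)*(t - 1)*(t - 1)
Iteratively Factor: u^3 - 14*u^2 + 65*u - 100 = (u - 4)*(u^2 - 10*u + 25) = (u - 5)*(u - 4)*(u - 5)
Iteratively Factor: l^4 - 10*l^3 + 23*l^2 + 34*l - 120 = (l + 2)*(l^3 - 12*l^2 + 47*l - 60) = (l - 4)*(l + 2)*(l^2 - 8*l + 15) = (l - 5)*(l - 4)*(l + 2)*(l - 3)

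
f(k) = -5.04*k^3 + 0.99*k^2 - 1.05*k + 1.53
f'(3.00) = -131.19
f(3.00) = -128.79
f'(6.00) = -533.49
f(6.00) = -1057.77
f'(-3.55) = -198.63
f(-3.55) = 243.22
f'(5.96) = -526.34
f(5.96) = -1036.57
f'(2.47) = -88.41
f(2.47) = -70.97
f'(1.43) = -29.14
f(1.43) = -12.69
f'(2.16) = -67.32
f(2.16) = -46.91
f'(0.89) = -11.26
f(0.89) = -2.17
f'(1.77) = -44.91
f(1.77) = -25.17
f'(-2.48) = -98.95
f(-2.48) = 87.10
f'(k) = -15.12*k^2 + 1.98*k - 1.05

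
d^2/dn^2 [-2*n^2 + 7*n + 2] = -4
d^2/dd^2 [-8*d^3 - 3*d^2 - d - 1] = -48*d - 6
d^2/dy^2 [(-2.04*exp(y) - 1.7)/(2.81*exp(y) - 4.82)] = (-41.053538*exp(y) - 70.419236)*exp(y)/(22.188041*exp(3*y) - 114.177606*exp(2*y) + 195.849132*exp(y) - 111.980168)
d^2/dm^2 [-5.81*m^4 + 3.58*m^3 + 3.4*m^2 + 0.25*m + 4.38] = -69.72*m^2 + 21.48*m + 6.8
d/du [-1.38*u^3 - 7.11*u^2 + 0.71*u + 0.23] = -4.14*u^2 - 14.22*u + 0.71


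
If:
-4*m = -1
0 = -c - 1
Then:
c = -1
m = 1/4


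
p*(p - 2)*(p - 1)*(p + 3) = p^4 - 7*p^2 + 6*p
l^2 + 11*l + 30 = (l + 5)*(l + 6)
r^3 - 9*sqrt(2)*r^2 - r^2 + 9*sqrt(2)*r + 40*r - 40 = (r - 1)*(r - 5*sqrt(2))*(r - 4*sqrt(2))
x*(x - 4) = x^2 - 4*x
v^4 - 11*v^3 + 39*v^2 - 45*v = v*(v - 5)*(v - 3)^2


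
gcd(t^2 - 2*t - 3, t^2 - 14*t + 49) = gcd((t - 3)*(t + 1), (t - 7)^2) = 1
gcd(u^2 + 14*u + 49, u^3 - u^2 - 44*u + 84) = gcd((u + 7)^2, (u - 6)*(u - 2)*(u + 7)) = u + 7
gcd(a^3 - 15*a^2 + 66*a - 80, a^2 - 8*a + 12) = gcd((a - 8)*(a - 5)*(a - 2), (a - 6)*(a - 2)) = a - 2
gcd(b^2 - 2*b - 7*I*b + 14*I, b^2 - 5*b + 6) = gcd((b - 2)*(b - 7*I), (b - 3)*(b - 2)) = b - 2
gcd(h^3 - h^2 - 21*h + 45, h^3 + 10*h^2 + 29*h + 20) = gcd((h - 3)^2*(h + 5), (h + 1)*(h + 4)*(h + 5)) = h + 5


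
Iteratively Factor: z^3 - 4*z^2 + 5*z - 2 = (z - 1)*(z^2 - 3*z + 2) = (z - 1)^2*(z - 2)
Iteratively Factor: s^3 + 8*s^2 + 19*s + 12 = (s + 3)*(s^2 + 5*s + 4) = (s + 3)*(s + 4)*(s + 1)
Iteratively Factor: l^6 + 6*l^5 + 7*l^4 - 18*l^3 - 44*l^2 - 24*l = (l + 1)*(l^5 + 5*l^4 + 2*l^3 - 20*l^2 - 24*l) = (l - 2)*(l + 1)*(l^4 + 7*l^3 + 16*l^2 + 12*l) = (l - 2)*(l + 1)*(l + 2)*(l^3 + 5*l^2 + 6*l) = l*(l - 2)*(l + 1)*(l + 2)*(l^2 + 5*l + 6) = l*(l - 2)*(l + 1)*(l + 2)*(l + 3)*(l + 2)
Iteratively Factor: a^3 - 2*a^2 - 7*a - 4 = (a + 1)*(a^2 - 3*a - 4) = (a + 1)^2*(a - 4)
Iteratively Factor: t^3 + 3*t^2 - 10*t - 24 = (t + 2)*(t^2 + t - 12) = (t + 2)*(t + 4)*(t - 3)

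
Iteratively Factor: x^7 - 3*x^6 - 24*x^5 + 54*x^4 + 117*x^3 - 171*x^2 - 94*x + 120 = (x - 1)*(x^6 - 2*x^5 - 26*x^4 + 28*x^3 + 145*x^2 - 26*x - 120) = (x - 1)^2*(x^5 - x^4 - 27*x^3 + x^2 + 146*x + 120) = (x - 3)*(x - 1)^2*(x^4 + 2*x^3 - 21*x^2 - 62*x - 40) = (x - 3)*(x - 1)^2*(x + 4)*(x^3 - 2*x^2 - 13*x - 10) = (x - 3)*(x - 1)^2*(x + 1)*(x + 4)*(x^2 - 3*x - 10) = (x - 3)*(x - 1)^2*(x + 1)*(x + 2)*(x + 4)*(x - 5)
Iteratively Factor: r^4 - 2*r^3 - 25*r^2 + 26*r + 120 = (r + 4)*(r^3 - 6*r^2 - r + 30) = (r - 5)*(r + 4)*(r^2 - r - 6) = (r - 5)*(r - 3)*(r + 4)*(r + 2)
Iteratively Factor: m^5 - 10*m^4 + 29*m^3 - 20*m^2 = (m - 1)*(m^4 - 9*m^3 + 20*m^2) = (m - 5)*(m - 1)*(m^3 - 4*m^2) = m*(m - 5)*(m - 1)*(m^2 - 4*m) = m*(m - 5)*(m - 4)*(m - 1)*(m)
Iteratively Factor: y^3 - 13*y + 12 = (y - 1)*(y^2 + y - 12) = (y - 1)*(y + 4)*(y - 3)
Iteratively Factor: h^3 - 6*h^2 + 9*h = (h)*(h^2 - 6*h + 9) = h*(h - 3)*(h - 3)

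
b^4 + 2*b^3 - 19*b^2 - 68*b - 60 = (b - 5)*(b + 2)^2*(b + 3)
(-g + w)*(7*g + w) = -7*g^2 + 6*g*w + w^2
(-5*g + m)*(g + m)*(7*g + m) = -35*g^3 - 33*g^2*m + 3*g*m^2 + m^3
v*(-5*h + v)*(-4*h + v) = 20*h^2*v - 9*h*v^2 + v^3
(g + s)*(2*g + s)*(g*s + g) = 2*g^3*s + 2*g^3 + 3*g^2*s^2 + 3*g^2*s + g*s^3 + g*s^2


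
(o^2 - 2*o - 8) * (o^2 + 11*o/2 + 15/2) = o^4 + 7*o^3/2 - 23*o^2/2 - 59*o - 60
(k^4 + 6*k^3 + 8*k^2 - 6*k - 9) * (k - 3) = k^5 + 3*k^4 - 10*k^3 - 30*k^2 + 9*k + 27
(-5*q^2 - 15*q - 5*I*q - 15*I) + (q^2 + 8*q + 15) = -4*q^2 - 7*q - 5*I*q + 15 - 15*I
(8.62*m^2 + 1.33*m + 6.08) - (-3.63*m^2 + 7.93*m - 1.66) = 12.25*m^2 - 6.6*m + 7.74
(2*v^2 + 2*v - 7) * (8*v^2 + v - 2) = 16*v^4 + 18*v^3 - 58*v^2 - 11*v + 14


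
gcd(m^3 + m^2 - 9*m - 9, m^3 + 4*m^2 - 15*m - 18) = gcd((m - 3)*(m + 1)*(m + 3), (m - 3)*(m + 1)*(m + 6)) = m^2 - 2*m - 3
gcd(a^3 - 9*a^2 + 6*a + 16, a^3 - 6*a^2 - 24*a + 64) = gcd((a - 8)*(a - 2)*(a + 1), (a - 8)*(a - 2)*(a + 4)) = a^2 - 10*a + 16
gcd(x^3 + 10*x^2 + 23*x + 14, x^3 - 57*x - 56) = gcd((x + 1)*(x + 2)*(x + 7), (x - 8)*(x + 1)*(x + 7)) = x^2 + 8*x + 7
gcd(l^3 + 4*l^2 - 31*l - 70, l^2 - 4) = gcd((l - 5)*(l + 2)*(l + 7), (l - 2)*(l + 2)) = l + 2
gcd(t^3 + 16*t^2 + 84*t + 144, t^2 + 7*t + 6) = t + 6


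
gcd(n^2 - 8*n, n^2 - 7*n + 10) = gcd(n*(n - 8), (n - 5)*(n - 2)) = 1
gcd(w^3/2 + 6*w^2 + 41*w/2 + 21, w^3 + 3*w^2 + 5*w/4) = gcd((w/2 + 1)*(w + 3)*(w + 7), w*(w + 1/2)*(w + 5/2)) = 1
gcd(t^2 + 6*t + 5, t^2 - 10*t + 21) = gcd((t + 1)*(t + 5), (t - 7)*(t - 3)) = 1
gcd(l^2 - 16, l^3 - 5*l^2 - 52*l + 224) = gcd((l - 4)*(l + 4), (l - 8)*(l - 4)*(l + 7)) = l - 4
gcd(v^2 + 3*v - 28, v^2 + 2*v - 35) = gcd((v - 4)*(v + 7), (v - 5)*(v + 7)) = v + 7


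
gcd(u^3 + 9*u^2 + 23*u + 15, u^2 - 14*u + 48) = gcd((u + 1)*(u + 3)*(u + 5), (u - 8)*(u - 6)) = 1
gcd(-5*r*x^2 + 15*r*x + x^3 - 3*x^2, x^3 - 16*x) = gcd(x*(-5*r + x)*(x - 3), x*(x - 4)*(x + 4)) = x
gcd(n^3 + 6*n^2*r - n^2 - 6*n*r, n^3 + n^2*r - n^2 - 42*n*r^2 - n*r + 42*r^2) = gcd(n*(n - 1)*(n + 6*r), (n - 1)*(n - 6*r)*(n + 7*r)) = n - 1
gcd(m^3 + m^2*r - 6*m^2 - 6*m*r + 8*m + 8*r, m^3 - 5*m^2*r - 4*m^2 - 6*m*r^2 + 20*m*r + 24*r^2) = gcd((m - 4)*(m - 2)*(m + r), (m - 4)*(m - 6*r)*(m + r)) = m^2 + m*r - 4*m - 4*r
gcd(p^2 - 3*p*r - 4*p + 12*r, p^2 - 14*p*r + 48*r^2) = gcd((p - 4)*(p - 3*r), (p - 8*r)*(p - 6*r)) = 1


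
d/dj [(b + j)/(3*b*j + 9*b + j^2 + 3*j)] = (3*b*j + 9*b + j^2 + 3*j - (b + j)*(3*b + 2*j + 3))/(3*b*j + 9*b + j^2 + 3*j)^2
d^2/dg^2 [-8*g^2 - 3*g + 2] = -16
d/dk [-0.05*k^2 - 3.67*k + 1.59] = -0.1*k - 3.67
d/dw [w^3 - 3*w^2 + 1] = 3*w*(w - 2)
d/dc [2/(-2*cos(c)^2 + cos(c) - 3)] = 2*(1 - 4*cos(c))*sin(c)/(-cos(c) + cos(2*c) + 4)^2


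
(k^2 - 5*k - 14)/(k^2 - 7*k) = (k + 2)/k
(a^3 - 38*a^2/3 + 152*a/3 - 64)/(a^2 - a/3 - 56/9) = 3*(a^2 - 10*a + 24)/(3*a + 7)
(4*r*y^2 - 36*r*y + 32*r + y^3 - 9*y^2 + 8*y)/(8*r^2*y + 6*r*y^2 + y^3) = (y^2 - 9*y + 8)/(y*(2*r + y))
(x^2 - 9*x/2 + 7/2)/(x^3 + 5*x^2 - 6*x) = (x - 7/2)/(x*(x + 6))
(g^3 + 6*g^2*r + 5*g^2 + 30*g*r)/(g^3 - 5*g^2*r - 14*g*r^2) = (-g^2 - 6*g*r - 5*g - 30*r)/(-g^2 + 5*g*r + 14*r^2)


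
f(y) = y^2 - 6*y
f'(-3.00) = -12.00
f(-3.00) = 27.00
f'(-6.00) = -18.00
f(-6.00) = 72.00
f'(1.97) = -2.06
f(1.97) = -7.94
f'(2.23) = -1.54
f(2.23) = -8.41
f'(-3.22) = -12.44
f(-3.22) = 29.69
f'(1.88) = -2.24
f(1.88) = -7.75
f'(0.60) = -4.80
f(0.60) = -3.24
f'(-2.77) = -11.54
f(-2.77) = 24.29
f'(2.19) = -1.62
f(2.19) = -8.34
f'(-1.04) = -8.08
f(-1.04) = 7.32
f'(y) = 2*y - 6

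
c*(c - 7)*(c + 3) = c^3 - 4*c^2 - 21*c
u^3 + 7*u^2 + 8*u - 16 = (u - 1)*(u + 4)^2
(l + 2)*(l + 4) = l^2 + 6*l + 8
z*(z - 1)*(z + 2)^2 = z^4 + 3*z^3 - 4*z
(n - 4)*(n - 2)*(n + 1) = n^3 - 5*n^2 + 2*n + 8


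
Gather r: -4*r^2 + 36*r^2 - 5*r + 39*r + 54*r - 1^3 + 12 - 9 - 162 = 32*r^2 + 88*r - 160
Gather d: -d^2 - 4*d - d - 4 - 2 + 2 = -d^2 - 5*d - 4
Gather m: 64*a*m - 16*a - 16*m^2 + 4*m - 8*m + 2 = -16*a - 16*m^2 + m*(64*a - 4) + 2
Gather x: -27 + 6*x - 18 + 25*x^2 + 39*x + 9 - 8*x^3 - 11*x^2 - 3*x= -8*x^3 + 14*x^2 + 42*x - 36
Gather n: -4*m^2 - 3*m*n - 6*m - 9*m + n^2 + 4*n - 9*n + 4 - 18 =-4*m^2 - 15*m + n^2 + n*(-3*m - 5) - 14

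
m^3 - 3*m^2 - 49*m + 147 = (m - 7)*(m - 3)*(m + 7)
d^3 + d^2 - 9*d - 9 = (d - 3)*(d + 1)*(d + 3)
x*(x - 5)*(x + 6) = x^3 + x^2 - 30*x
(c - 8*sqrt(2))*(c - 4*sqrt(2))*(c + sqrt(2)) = c^3 - 11*sqrt(2)*c^2 + 40*c + 64*sqrt(2)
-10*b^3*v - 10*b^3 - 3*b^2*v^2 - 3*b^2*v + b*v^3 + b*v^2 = (-5*b + v)*(2*b + v)*(b*v + b)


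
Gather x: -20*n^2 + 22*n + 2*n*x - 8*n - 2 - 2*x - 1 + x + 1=-20*n^2 + 14*n + x*(2*n - 1) - 2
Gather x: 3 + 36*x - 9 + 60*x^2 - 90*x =60*x^2 - 54*x - 6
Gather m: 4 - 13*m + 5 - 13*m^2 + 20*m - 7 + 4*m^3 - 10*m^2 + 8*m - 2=4*m^3 - 23*m^2 + 15*m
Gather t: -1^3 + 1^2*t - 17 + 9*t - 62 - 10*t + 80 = 0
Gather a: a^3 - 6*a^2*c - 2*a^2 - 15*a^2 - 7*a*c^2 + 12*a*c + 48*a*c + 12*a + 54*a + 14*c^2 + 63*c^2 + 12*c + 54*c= a^3 + a^2*(-6*c - 17) + a*(-7*c^2 + 60*c + 66) + 77*c^2 + 66*c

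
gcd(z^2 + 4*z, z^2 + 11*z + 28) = z + 4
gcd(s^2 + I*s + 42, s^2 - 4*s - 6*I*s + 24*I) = s - 6*I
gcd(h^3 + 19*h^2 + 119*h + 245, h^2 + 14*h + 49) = h^2 + 14*h + 49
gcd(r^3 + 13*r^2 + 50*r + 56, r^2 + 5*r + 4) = r + 4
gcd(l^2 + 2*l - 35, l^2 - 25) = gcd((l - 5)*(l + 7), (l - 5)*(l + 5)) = l - 5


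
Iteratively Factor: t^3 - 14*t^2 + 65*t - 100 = (t - 5)*(t^2 - 9*t + 20) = (t - 5)*(t - 4)*(t - 5)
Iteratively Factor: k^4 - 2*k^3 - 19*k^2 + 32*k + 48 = (k + 1)*(k^3 - 3*k^2 - 16*k + 48) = (k - 3)*(k + 1)*(k^2 - 16) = (k - 3)*(k + 1)*(k + 4)*(k - 4)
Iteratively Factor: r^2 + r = (r)*(r + 1)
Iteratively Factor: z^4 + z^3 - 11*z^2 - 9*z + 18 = (z + 2)*(z^3 - z^2 - 9*z + 9) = (z - 3)*(z + 2)*(z^2 + 2*z - 3) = (z - 3)*(z - 1)*(z + 2)*(z + 3)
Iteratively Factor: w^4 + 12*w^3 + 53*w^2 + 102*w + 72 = (w + 3)*(w^3 + 9*w^2 + 26*w + 24) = (w + 2)*(w + 3)*(w^2 + 7*w + 12) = (w + 2)*(w + 3)^2*(w + 4)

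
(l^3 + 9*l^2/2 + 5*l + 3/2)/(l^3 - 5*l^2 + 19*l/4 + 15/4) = 2*(l^2 + 4*l + 3)/(2*l^2 - 11*l + 15)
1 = 1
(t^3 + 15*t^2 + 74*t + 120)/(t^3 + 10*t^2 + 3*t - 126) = (t^2 + 9*t + 20)/(t^2 + 4*t - 21)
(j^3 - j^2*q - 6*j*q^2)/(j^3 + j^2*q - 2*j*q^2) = (-j + 3*q)/(-j + q)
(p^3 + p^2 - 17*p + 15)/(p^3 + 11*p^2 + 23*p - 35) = (p - 3)/(p + 7)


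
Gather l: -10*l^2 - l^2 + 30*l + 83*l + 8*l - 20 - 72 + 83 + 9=-11*l^2 + 121*l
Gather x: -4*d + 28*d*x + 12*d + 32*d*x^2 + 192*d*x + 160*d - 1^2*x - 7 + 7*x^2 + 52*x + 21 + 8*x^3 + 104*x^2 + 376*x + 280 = 168*d + 8*x^3 + x^2*(32*d + 111) + x*(220*d + 427) + 294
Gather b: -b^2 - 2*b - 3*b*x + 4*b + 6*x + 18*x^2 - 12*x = -b^2 + b*(2 - 3*x) + 18*x^2 - 6*x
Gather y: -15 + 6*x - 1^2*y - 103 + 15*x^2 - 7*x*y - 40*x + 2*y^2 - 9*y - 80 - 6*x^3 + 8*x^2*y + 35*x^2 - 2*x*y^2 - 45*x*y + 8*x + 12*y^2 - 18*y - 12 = -6*x^3 + 50*x^2 - 26*x + y^2*(14 - 2*x) + y*(8*x^2 - 52*x - 28) - 210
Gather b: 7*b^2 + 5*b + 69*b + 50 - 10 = 7*b^2 + 74*b + 40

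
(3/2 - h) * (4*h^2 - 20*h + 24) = -4*h^3 + 26*h^2 - 54*h + 36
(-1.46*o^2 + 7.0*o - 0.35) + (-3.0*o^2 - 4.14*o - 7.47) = -4.46*o^2 + 2.86*o - 7.82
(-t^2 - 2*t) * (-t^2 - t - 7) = t^4 + 3*t^3 + 9*t^2 + 14*t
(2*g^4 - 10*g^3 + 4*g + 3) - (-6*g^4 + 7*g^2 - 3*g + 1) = 8*g^4 - 10*g^3 - 7*g^2 + 7*g + 2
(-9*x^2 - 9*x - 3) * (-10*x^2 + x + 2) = 90*x^4 + 81*x^3 + 3*x^2 - 21*x - 6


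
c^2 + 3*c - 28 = (c - 4)*(c + 7)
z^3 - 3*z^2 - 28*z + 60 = (z - 6)*(z - 2)*(z + 5)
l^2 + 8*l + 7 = (l + 1)*(l + 7)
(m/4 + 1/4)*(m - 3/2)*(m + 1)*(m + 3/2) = m^4/4 + m^3/2 - 5*m^2/16 - 9*m/8 - 9/16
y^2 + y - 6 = (y - 2)*(y + 3)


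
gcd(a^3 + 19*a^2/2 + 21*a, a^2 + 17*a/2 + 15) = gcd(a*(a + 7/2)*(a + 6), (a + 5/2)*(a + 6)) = a + 6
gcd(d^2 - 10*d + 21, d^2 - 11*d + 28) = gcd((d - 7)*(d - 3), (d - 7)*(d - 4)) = d - 7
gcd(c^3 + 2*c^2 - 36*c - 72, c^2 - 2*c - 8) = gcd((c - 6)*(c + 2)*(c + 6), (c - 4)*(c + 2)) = c + 2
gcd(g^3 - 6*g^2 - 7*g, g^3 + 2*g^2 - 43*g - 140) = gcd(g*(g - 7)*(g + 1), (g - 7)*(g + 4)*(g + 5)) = g - 7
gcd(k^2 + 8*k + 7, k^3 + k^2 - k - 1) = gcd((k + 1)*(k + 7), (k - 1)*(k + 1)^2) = k + 1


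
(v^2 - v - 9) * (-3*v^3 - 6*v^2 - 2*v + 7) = -3*v^5 - 3*v^4 + 31*v^3 + 63*v^2 + 11*v - 63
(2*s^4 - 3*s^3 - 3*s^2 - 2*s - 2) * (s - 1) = 2*s^5 - 5*s^4 + s^2 + 2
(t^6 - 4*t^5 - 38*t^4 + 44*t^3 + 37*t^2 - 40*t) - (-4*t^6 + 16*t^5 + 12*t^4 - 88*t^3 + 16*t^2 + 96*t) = 5*t^6 - 20*t^5 - 50*t^4 + 132*t^3 + 21*t^2 - 136*t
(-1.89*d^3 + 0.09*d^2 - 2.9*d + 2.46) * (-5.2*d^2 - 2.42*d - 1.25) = 9.828*d^5 + 4.1058*d^4 + 17.2247*d^3 - 5.8865*d^2 - 2.3282*d - 3.075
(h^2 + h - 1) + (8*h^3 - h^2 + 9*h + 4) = 8*h^3 + 10*h + 3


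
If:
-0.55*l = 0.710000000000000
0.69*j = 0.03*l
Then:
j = -0.06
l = -1.29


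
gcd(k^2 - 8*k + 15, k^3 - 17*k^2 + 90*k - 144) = k - 3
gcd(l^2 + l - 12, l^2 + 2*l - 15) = l - 3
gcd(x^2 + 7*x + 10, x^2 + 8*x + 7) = 1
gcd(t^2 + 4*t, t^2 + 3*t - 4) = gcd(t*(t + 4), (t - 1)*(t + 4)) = t + 4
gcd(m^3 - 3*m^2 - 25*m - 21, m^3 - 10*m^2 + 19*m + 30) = m + 1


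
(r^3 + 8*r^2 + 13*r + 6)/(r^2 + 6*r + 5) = (r^2 + 7*r + 6)/(r + 5)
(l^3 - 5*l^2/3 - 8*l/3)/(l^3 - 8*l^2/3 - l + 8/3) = l/(l - 1)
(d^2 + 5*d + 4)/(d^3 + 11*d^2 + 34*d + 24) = 1/(d + 6)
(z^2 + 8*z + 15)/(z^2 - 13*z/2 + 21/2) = 2*(z^2 + 8*z + 15)/(2*z^2 - 13*z + 21)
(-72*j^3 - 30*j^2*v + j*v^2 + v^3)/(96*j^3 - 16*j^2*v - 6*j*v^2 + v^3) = (3*j + v)/(-4*j + v)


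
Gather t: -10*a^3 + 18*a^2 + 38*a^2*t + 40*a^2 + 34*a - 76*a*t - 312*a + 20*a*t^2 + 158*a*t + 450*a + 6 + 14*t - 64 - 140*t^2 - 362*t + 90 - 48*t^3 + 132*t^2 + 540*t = -10*a^3 + 58*a^2 + 172*a - 48*t^3 + t^2*(20*a - 8) + t*(38*a^2 + 82*a + 192) + 32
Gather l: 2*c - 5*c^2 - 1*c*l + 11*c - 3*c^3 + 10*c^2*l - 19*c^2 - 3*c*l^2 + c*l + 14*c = -3*c^3 + 10*c^2*l - 24*c^2 - 3*c*l^2 + 27*c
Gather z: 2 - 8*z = 2 - 8*z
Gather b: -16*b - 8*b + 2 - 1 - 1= -24*b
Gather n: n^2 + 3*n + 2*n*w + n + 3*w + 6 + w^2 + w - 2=n^2 + n*(2*w + 4) + w^2 + 4*w + 4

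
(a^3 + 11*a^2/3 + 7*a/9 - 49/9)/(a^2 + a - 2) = (9*a^2 + 42*a + 49)/(9*(a + 2))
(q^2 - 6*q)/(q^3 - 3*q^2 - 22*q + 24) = q/(q^2 + 3*q - 4)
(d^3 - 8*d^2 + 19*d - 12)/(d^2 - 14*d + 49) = (d^3 - 8*d^2 + 19*d - 12)/(d^2 - 14*d + 49)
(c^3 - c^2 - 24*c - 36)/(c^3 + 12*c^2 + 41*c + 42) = (c - 6)/(c + 7)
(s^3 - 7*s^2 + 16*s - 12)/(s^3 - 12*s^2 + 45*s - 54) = (s^2 - 4*s + 4)/(s^2 - 9*s + 18)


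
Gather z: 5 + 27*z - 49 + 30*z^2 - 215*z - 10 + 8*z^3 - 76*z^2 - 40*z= 8*z^3 - 46*z^2 - 228*z - 54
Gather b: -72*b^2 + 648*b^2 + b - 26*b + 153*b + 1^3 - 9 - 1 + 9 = 576*b^2 + 128*b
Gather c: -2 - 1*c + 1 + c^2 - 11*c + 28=c^2 - 12*c + 27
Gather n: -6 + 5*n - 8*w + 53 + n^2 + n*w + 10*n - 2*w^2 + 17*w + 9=n^2 + n*(w + 15) - 2*w^2 + 9*w + 56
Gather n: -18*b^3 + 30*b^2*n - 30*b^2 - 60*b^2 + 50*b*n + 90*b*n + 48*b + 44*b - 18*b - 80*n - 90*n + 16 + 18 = -18*b^3 - 90*b^2 + 74*b + n*(30*b^2 + 140*b - 170) + 34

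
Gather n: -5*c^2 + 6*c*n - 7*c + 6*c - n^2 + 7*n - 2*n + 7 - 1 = -5*c^2 - c - n^2 + n*(6*c + 5) + 6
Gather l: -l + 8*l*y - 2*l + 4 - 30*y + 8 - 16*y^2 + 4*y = l*(8*y - 3) - 16*y^2 - 26*y + 12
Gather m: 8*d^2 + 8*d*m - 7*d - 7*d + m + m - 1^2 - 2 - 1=8*d^2 - 14*d + m*(8*d + 2) - 4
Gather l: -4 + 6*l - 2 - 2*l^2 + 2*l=-2*l^2 + 8*l - 6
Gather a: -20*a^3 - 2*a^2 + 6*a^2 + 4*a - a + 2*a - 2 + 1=-20*a^3 + 4*a^2 + 5*a - 1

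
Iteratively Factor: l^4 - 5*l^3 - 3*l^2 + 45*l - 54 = (l + 3)*(l^3 - 8*l^2 + 21*l - 18) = (l - 2)*(l + 3)*(l^2 - 6*l + 9) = (l - 3)*(l - 2)*(l + 3)*(l - 3)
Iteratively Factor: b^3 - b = (b - 1)*(b^2 + b) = (b - 1)*(b + 1)*(b)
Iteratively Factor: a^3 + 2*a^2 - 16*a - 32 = (a - 4)*(a^2 + 6*a + 8) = (a - 4)*(a + 2)*(a + 4)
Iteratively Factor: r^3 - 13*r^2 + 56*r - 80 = (r - 4)*(r^2 - 9*r + 20) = (r - 4)^2*(r - 5)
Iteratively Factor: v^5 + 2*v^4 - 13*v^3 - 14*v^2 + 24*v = (v + 2)*(v^4 - 13*v^2 + 12*v) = (v - 3)*(v + 2)*(v^3 + 3*v^2 - 4*v) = (v - 3)*(v - 1)*(v + 2)*(v^2 + 4*v) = v*(v - 3)*(v - 1)*(v + 2)*(v + 4)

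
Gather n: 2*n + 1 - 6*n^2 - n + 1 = -6*n^2 + n + 2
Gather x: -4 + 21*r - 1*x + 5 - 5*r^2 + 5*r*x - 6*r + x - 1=-5*r^2 + 5*r*x + 15*r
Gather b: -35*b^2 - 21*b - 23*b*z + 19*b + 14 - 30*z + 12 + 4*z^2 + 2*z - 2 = -35*b^2 + b*(-23*z - 2) + 4*z^2 - 28*z + 24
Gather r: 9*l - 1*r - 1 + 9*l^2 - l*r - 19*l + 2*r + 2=9*l^2 - 10*l + r*(1 - l) + 1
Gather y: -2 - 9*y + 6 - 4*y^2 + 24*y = -4*y^2 + 15*y + 4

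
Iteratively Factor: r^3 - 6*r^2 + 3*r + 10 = (r + 1)*(r^2 - 7*r + 10) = (r - 2)*(r + 1)*(r - 5)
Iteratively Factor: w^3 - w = (w - 1)*(w^2 + w) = w*(w - 1)*(w + 1)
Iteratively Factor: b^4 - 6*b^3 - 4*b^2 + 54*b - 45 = (b + 3)*(b^3 - 9*b^2 + 23*b - 15) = (b - 1)*(b + 3)*(b^2 - 8*b + 15) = (b - 5)*(b - 1)*(b + 3)*(b - 3)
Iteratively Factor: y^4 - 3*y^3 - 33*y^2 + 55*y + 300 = (y + 4)*(y^3 - 7*y^2 - 5*y + 75) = (y - 5)*(y + 4)*(y^2 - 2*y - 15) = (y - 5)*(y + 3)*(y + 4)*(y - 5)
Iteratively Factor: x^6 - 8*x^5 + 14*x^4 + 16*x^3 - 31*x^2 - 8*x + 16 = (x - 1)*(x^5 - 7*x^4 + 7*x^3 + 23*x^2 - 8*x - 16) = (x - 1)*(x + 1)*(x^4 - 8*x^3 + 15*x^2 + 8*x - 16) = (x - 4)*(x - 1)*(x + 1)*(x^3 - 4*x^2 - x + 4) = (x - 4)*(x - 1)*(x + 1)^2*(x^2 - 5*x + 4) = (x - 4)*(x - 1)^2*(x + 1)^2*(x - 4)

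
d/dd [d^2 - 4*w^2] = 2*d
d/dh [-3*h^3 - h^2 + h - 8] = -9*h^2 - 2*h + 1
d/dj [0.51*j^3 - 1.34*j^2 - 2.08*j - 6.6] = 1.53*j^2 - 2.68*j - 2.08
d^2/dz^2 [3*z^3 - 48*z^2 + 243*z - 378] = 18*z - 96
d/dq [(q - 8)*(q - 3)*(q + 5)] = 3*q^2 - 12*q - 31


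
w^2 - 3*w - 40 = (w - 8)*(w + 5)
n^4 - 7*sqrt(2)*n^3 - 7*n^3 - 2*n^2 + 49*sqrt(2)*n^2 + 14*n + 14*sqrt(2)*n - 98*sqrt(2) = (n - 7)*(n - 7*sqrt(2))*(n - sqrt(2))*(n + sqrt(2))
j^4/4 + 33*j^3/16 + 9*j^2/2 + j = j*(j/4 + 1)*(j + 1/4)*(j + 4)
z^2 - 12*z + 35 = (z - 7)*(z - 5)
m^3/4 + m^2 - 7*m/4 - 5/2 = (m/4 + 1/4)*(m - 2)*(m + 5)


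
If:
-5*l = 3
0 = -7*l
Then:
No Solution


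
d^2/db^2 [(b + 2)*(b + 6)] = 2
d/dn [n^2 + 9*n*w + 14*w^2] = 2*n + 9*w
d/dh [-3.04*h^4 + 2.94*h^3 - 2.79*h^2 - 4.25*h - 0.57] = -12.16*h^3 + 8.82*h^2 - 5.58*h - 4.25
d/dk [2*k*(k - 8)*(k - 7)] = 6*k^2 - 60*k + 112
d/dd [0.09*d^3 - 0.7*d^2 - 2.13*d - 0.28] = 0.27*d^2 - 1.4*d - 2.13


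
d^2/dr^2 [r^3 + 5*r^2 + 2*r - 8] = 6*r + 10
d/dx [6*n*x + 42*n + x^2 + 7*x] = 6*n + 2*x + 7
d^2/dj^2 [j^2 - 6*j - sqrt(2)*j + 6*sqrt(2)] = 2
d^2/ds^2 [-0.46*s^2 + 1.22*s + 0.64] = -0.920000000000000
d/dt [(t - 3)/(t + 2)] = 5/(t + 2)^2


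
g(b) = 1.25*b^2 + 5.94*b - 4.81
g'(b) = 2.5*b + 5.94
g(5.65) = 68.65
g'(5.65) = 20.06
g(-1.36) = -10.58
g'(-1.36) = 2.54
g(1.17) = 3.85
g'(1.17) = 8.86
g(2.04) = 12.51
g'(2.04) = 11.04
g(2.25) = 14.88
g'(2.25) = 11.56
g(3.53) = 31.73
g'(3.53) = 14.76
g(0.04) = -4.57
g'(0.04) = 6.04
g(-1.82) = -11.48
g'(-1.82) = 1.39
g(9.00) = 149.90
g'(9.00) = 28.44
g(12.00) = 246.47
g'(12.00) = 35.94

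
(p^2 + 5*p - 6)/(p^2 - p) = (p + 6)/p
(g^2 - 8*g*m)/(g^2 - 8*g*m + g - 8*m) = g/(g + 1)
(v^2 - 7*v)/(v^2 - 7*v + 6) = v*(v - 7)/(v^2 - 7*v + 6)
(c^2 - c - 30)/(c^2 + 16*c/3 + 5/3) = 3*(c - 6)/(3*c + 1)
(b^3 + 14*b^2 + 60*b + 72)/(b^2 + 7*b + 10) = (b^2 + 12*b + 36)/(b + 5)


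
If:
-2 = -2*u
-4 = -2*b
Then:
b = 2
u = 1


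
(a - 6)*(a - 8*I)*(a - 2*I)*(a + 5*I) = a^4 - 6*a^3 - 5*I*a^3 + 34*a^2 + 30*I*a^2 - 204*a - 80*I*a + 480*I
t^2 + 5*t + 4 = (t + 1)*(t + 4)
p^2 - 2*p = p*(p - 2)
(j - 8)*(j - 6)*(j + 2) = j^3 - 12*j^2 + 20*j + 96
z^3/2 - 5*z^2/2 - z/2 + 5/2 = (z/2 + 1/2)*(z - 5)*(z - 1)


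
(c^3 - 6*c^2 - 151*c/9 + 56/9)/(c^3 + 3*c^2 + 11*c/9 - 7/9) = (c - 8)/(c + 1)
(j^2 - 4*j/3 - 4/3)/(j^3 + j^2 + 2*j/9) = 3*(j - 2)/(j*(3*j + 1))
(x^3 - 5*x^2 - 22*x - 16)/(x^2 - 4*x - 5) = (x^2 - 6*x - 16)/(x - 5)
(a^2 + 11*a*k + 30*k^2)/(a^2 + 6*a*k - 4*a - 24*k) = (a + 5*k)/(a - 4)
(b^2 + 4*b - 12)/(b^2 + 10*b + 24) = (b - 2)/(b + 4)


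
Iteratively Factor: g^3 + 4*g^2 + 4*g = (g + 2)*(g^2 + 2*g) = g*(g + 2)*(g + 2)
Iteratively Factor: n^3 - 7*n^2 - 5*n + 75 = (n - 5)*(n^2 - 2*n - 15) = (n - 5)^2*(n + 3)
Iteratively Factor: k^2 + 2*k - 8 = (k + 4)*(k - 2)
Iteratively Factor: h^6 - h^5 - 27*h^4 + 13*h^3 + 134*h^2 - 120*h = (h - 5)*(h^5 + 4*h^4 - 7*h^3 - 22*h^2 + 24*h) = (h - 5)*(h - 2)*(h^4 + 6*h^3 + 5*h^2 - 12*h) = (h - 5)*(h - 2)*(h + 4)*(h^3 + 2*h^2 - 3*h) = (h - 5)*(h - 2)*(h + 3)*(h + 4)*(h^2 - h) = (h - 5)*(h - 2)*(h - 1)*(h + 3)*(h + 4)*(h)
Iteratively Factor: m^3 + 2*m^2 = (m)*(m^2 + 2*m) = m^2*(m + 2)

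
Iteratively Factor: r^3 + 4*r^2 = (r)*(r^2 + 4*r) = r*(r + 4)*(r)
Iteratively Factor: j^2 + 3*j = (j)*(j + 3)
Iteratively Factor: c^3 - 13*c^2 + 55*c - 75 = (c - 3)*(c^2 - 10*c + 25) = (c - 5)*(c - 3)*(c - 5)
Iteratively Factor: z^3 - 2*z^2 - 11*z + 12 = (z + 3)*(z^2 - 5*z + 4) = (z - 1)*(z + 3)*(z - 4)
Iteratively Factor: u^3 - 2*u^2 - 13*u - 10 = (u + 1)*(u^2 - 3*u - 10) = (u + 1)*(u + 2)*(u - 5)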